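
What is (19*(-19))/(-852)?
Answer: 361/852 ≈ 0.42371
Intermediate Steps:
(19*(-19))/(-852) = -361*(-1/852) = 361/852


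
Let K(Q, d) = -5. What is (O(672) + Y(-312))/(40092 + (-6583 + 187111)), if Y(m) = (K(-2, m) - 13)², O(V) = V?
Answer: 83/18385 ≈ 0.0045146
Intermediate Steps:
Y(m) = 324 (Y(m) = (-5 - 13)² = (-18)² = 324)
(O(672) + Y(-312))/(40092 + (-6583 + 187111)) = (672 + 324)/(40092 + (-6583 + 187111)) = 996/(40092 + 180528) = 996/220620 = 996*(1/220620) = 83/18385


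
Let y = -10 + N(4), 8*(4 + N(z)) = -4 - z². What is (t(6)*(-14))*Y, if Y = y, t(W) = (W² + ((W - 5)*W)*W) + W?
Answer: 18018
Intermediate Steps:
N(z) = -9/2 - z²/8 (N(z) = -4 + (-4 - z²)/8 = -4 + (-½ - z²/8) = -9/2 - z²/8)
t(W) = W + W² + W²*(-5 + W) (t(W) = (W² + ((-5 + W)*W)*W) + W = (W² + (W*(-5 + W))*W) + W = (W² + W²*(-5 + W)) + W = W + W² + W²*(-5 + W))
y = -33/2 (y = -10 + (-9/2 - ⅛*4²) = -10 + (-9/2 - ⅛*16) = -10 + (-9/2 - 2) = -10 - 13/2 = -33/2 ≈ -16.500)
Y = -33/2 ≈ -16.500
(t(6)*(-14))*Y = ((6*(1 + 6² - 4*6))*(-14))*(-33/2) = ((6*(1 + 36 - 24))*(-14))*(-33/2) = ((6*13)*(-14))*(-33/2) = (78*(-14))*(-33/2) = -1092*(-33/2) = 18018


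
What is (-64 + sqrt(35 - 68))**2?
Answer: (64 - I*sqrt(33))**2 ≈ 4063.0 - 735.3*I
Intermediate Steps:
(-64 + sqrt(35 - 68))**2 = (-64 + sqrt(-33))**2 = (-64 + I*sqrt(33))**2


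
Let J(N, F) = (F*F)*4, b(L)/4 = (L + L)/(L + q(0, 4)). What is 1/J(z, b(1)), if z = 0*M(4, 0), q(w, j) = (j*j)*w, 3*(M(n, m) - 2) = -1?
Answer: 1/256 ≈ 0.0039063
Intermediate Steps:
M(n, m) = 5/3 (M(n, m) = 2 + (⅓)*(-1) = 2 - ⅓ = 5/3)
q(w, j) = w*j² (q(w, j) = j²*w = w*j²)
b(L) = 8 (b(L) = 4*((L + L)/(L + 0*4²)) = 4*((2*L)/(L + 0*16)) = 4*((2*L)/(L + 0)) = 4*((2*L)/L) = 4*2 = 8)
z = 0 (z = 0*(5/3) = 0)
J(N, F) = 4*F² (J(N, F) = F²*4 = 4*F²)
1/J(z, b(1)) = 1/(4*8²) = 1/(4*64) = 1/256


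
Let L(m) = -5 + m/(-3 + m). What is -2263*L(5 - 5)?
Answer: 11315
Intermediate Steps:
-2263*L(5 - 5) = -2263*(15 - 4*(5 - 5))/(-3 + (5 - 5)) = -2263*(15 - 4*0)/(-3 + 0) = -2263*(15 + 0)/(-3) = -(-2263)*15/3 = -2263*(-5) = 11315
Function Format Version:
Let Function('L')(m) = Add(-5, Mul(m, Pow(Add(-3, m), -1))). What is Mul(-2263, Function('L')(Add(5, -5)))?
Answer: 11315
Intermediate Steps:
Mul(-2263, Function('L')(Add(5, -5))) = Mul(-2263, Mul(Pow(Add(-3, Add(5, -5)), -1), Add(15, Mul(-4, Add(5, -5))))) = Mul(-2263, Mul(Pow(Add(-3, 0), -1), Add(15, Mul(-4, 0)))) = Mul(-2263, Mul(Pow(-3, -1), Add(15, 0))) = Mul(-2263, Mul(Rational(-1, 3), 15)) = Mul(-2263, -5) = 11315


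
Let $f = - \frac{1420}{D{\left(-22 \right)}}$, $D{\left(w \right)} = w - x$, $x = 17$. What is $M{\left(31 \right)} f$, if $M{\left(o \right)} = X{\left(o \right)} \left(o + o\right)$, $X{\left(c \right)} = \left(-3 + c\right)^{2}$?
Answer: $\frac{69023360}{39} \approx 1.7698 \cdot 10^{6}$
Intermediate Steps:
$D{\left(w \right)} = -17 + w$ ($D{\left(w \right)} = w - 17 = -17 + w$)
$f = \frac{1420}{39}$ ($f = - \frac{1420}{-17 - 22} = - \frac{1420}{-39} = \left(-1420\right) \left(- \frac{1}{39}\right) = \frac{1420}{39} \approx 36.41$)
$M{\left(o \right)} = 2 o \left(-3 + o\right)^{2}$ ($M{\left(o \right)} = \left(-3 + o\right)^{2} \left(o + o\right) = \left(-3 + o\right)^{2} \cdot 2 o = 2 o \left(-3 + o\right)^{2}$)
$M{\left(31 \right)} f = 2 \cdot 31 \left(-3 + 31\right)^{2} \cdot \frac{1420}{39} = 2 \cdot 31 \cdot 28^{2} \cdot \frac{1420}{39} = 2 \cdot 31 \cdot 784 \cdot \frac{1420}{39} = 48608 \cdot \frac{1420}{39} = \frac{69023360}{39}$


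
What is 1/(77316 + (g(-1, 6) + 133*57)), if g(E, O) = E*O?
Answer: 1/84891 ≈ 1.1780e-5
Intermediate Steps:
1/(77316 + (g(-1, 6) + 133*57)) = 1/(77316 + (-1*6 + 133*57)) = 1/(77316 + (-6 + 7581)) = 1/(77316 + 7575) = 1/84891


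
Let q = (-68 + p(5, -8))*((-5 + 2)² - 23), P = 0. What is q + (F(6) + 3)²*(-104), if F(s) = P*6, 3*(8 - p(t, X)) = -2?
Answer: -316/3 ≈ -105.33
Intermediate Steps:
p(t, X) = 26/3 (p(t, X) = 8 - ⅓*(-2) = 8 + ⅔ = 26/3)
F(s) = 0 (F(s) = 0*6 = 0)
q = 2492/3 (q = (-68 + 26/3)*((-5 + 2)² - 23) = -178*((-3)² - 23)/3 = -178*(9 - 23)/3 = -178/3*(-14) = 2492/3 ≈ 830.67)
q + (F(6) + 3)²*(-104) = 2492/3 + (0 + 3)²*(-104) = 2492/3 + 3²*(-104) = 2492/3 + 9*(-104) = 2492/3 - 936 = -316/3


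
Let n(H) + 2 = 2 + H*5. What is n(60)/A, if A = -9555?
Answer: -20/637 ≈ -0.031397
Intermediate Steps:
n(H) = 5*H (n(H) = -2 + (2 + H*5) = -2 + (2 + 5*H) = 5*H)
n(60)/A = (5*60)/(-9555) = 300*(-1/9555) = -20/637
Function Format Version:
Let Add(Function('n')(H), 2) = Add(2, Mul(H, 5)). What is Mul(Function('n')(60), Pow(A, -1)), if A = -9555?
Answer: Rational(-20, 637) ≈ -0.031397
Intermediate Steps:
Function('n')(H) = Mul(5, H) (Function('n')(H) = Add(-2, Add(2, Mul(H, 5))) = Add(-2, Add(2, Mul(5, H))) = Mul(5, H))
Mul(Function('n')(60), Pow(A, -1)) = Mul(Mul(5, 60), Pow(-9555, -1)) = Mul(300, Rational(-1, 9555)) = Rational(-20, 637)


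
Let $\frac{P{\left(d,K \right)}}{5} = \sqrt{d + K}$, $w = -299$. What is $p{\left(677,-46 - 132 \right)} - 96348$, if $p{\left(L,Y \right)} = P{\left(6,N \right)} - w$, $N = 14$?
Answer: $-96049 + 10 \sqrt{5} \approx -96027.0$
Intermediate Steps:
$P{\left(d,K \right)} = 5 \sqrt{K + d}$ ($P{\left(d,K \right)} = 5 \sqrt{d + K} = 5 \sqrt{K + d}$)
$p{\left(L,Y \right)} = 299 + 10 \sqrt{5}$ ($p{\left(L,Y \right)} = 5 \sqrt{14 + 6} - -299 = 5 \sqrt{20} + 299 = 5 \cdot 2 \sqrt{5} + 299 = 10 \sqrt{5} + 299 = 299 + 10 \sqrt{5}$)
$p{\left(677,-46 - 132 \right)} - 96348 = \left(299 + 10 \sqrt{5}\right) - 96348 = -96049 + 10 \sqrt{5}$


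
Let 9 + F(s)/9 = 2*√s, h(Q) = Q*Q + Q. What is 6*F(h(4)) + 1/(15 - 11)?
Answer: -1943/4 + 216*√5 ≈ -2.7593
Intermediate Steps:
h(Q) = Q + Q² (h(Q) = Q² + Q = Q + Q²)
F(s) = -81 + 18*√s (F(s) = -81 + 9*(2*√s) = -81 + 18*√s)
6*F(h(4)) + 1/(15 - 11) = 6*(-81 + 18*√(4*(1 + 4))) + 1/(15 - 11) = 6*(-81 + 18*√(4*5)) + 1/4 = 6*(-81 + 18*√20) + ¼ = 6*(-81 + 18*(2*√5)) + ¼ = 6*(-81 + 36*√5) + ¼ = (-486 + 216*√5) + ¼ = -1943/4 + 216*√5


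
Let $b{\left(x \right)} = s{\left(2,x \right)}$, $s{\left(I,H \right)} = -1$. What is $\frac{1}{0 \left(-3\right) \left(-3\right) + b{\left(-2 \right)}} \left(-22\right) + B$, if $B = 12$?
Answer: $34$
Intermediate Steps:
$b{\left(x \right)} = -1$
$\frac{1}{0 \left(-3\right) \left(-3\right) + b{\left(-2 \right)}} \left(-22\right) + B = \frac{1}{0 \left(-3\right) \left(-3\right) - 1} \left(-22\right) + 12 = \frac{1}{0 \left(-3\right) - 1} \left(-22\right) + 12 = \frac{1}{0 - 1} \left(-22\right) + 12 = \frac{1}{-1} \left(-22\right) + 12 = \left(-1\right) \left(-22\right) + 12 = 22 + 12 = 34$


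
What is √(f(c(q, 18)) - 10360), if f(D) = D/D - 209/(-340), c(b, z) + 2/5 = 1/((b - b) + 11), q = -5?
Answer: I*√299357335/170 ≈ 101.78*I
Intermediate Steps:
c(b, z) = -17/55 (c(b, z) = -⅖ + 1/((b - b) + 11) = -⅖ + 1/(0 + 11) = -⅖ + 1/11 = -17/55)
f(D) = 549/340 (f(D) = 1 - 209*(-1/340) = 1 + 209/340 = 549/340)
√(f(c(q, 18)) - 10360) = √(549/340 - 10360) = √(-3521851/340) = I*√299357335/170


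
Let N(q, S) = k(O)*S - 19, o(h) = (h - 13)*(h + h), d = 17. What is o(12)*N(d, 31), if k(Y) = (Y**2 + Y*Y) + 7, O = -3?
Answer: -18144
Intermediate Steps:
o(h) = 2*h*(-13 + h) (o(h) = (-13 + h)*(2*h) = 2*h*(-13 + h))
k(Y) = 7 + 2*Y**2 (k(Y) = (Y**2 + Y**2) + 7 = 2*Y**2 + 7 = 7 + 2*Y**2)
N(q, S) = -19 + 25*S (N(q, S) = (7 + 2*(-3)**2)*S - 19 = (7 + 2*9)*S - 19 = (7 + 18)*S - 19 = 25*S - 19 = -19 + 25*S)
o(12)*N(d, 31) = (2*12*(-13 + 12))*(-19 + 25*31) = (2*12*(-1))*(-19 + 775) = -24*756 = -18144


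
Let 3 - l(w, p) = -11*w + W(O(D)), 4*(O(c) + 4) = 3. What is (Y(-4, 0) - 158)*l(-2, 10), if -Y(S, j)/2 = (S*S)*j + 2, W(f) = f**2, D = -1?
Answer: 38313/8 ≈ 4789.1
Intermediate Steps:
O(c) = -13/4 (O(c) = -4 + (1/4)*3 = -4 + 3/4 = -13/4)
Y(S, j) = -4 - 2*j*S**2 (Y(S, j) = -2*((S*S)*j + 2) = -2*(S**2*j + 2) = -2*(j*S**2 + 2) = -2*(2 + j*S**2) = -4 - 2*j*S**2)
l(w, p) = -121/16 + 11*w (l(w, p) = 3 - (-11*w + (-13/4)**2) = 3 - (-11*w + 169/16) = 3 - (169/16 - 11*w) = 3 + (-169/16 + 11*w) = -121/16 + 11*w)
(Y(-4, 0) - 158)*l(-2, 10) = ((-4 - 2*0*(-4)**2) - 158)*(-121/16 + 11*(-2)) = ((-4 - 2*0*16) - 158)*(-121/16 - 22) = ((-4 + 0) - 158)*(-473/16) = (-4 - 158)*(-473/16) = -162*(-473/16) = 38313/8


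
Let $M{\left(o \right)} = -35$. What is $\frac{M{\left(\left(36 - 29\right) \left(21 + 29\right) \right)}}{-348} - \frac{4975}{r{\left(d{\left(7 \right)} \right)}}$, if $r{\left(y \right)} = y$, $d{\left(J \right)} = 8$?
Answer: $- \frac{432755}{696} \approx -621.77$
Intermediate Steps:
$\frac{M{\left(\left(36 - 29\right) \left(21 + 29\right) \right)}}{-348} - \frac{4975}{r{\left(d{\left(7 \right)} \right)}} = - \frac{35}{-348} - \frac{4975}{8} = \left(-35\right) \left(- \frac{1}{348}\right) - \frac{4975}{8} = \frac{35}{348} - \frac{4975}{8} = - \frac{432755}{696}$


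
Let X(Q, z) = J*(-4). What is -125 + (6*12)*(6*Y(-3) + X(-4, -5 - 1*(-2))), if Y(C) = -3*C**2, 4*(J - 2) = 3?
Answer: -12581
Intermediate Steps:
J = 11/4 (J = 2 + (1/4)*3 = 2 + 3/4 = 11/4 ≈ 2.7500)
X(Q, z) = -11 (X(Q, z) = (11/4)*(-4) = -11)
-125 + (6*12)*(6*Y(-3) + X(-4, -5 - 1*(-2))) = -125 + (6*12)*(6*(-3*(-3)**2) - 11) = -125 + 72*(6*(-3*9) - 11) = -125 + 72*(6*(-27) - 11) = -125 + 72*(-162 - 11) = -125 + 72*(-173) = -125 - 12456 = -12581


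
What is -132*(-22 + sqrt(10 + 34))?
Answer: 2904 - 264*sqrt(11) ≈ 2028.4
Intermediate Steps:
-132*(-22 + sqrt(10 + 34)) = -132*(-22 + sqrt(44)) = -132*(-22 + 2*sqrt(11)) = 2904 - 264*sqrt(11)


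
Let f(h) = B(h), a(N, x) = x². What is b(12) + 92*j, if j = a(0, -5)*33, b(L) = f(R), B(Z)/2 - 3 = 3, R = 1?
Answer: 75912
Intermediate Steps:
B(Z) = 12 (B(Z) = 6 + 2*3 = 6 + 6 = 12)
f(h) = 12
b(L) = 12
j = 825 (j = (-5)²*33 = 25*33 = 825)
b(12) + 92*j = 12 + 92*825 = 12 + 75900 = 75912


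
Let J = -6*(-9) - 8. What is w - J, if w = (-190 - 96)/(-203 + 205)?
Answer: -189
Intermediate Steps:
J = 46 (J = 54 - 8 = 46)
w = -143 (w = -286/2 = -286*½ = -143)
w - J = -143 - 1*46 = -143 - 46 = -189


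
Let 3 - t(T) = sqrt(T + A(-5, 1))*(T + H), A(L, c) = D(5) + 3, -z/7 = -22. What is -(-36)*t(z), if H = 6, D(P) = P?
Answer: 108 - 51840*sqrt(2) ≈ -73205.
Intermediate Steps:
z = 154 (z = -7*(-22) = 154)
A(L, c) = 8 (A(L, c) = 5 + 3 = 8)
t(T) = 3 - sqrt(8 + T)*(6 + T) (t(T) = 3 - sqrt(T + 8)*(T + 6) = 3 - sqrt(8 + T)*(6 + T))
-(-36)*t(z) = -(-36)*(3 - 6*sqrt(8 + 154) - 1*154*sqrt(8 + 154)) = -(-36)*(3 - 54*sqrt(2) - 1*154*sqrt(162)) = -(-36)*(3 - 54*sqrt(2) - 1*154*9*sqrt(2)) = -(-36)*(3 - 54*sqrt(2) - 1386*sqrt(2)) = -(-36)*(3 - 1440*sqrt(2)) = -(-108 + 51840*sqrt(2)) = 108 - 51840*sqrt(2)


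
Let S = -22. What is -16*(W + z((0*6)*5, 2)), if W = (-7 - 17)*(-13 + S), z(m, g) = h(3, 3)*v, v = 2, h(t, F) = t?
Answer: -13536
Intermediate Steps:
z(m, g) = 6 (z(m, g) = 3*2 = 6)
W = 840 (W = (-7 - 17)*(-13 - 22) = -24*(-35) = 840)
-16*(W + z((0*6)*5, 2)) = -16*(840 + 6) = -16*846 = -13536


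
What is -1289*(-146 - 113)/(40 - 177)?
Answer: -333851/137 ≈ -2436.9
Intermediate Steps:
-1289*(-146 - 113)/(40 - 177) = -(-333851)/(-137) = -(-333851)*(-1)/137 = -1289*259/137 = -333851/137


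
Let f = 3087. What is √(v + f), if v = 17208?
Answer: 3*√2255 ≈ 142.46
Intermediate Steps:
√(v + f) = √(17208 + 3087) = √20295 = 3*√2255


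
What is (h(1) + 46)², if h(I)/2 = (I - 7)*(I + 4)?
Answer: 196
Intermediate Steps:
h(I) = 2*(-7 + I)*(4 + I) (h(I) = 2*((I - 7)*(I + 4)) = 2*((-7 + I)*(4 + I)) = 2*(-7 + I)*(4 + I))
(h(1) + 46)² = ((-56 - 6*1 + 2*1²) + 46)² = ((-56 - 6 + 2*1) + 46)² = ((-56 - 6 + 2) + 46)² = (-60 + 46)² = (-14)² = 196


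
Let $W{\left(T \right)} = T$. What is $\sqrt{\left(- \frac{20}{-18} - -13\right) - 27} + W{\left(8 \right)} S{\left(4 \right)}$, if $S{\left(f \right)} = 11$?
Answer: $88 + \frac{2 i \sqrt{29}}{3} \approx 88.0 + 3.5901 i$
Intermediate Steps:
$\sqrt{\left(- \frac{20}{-18} - -13\right) - 27} + W{\left(8 \right)} S{\left(4 \right)} = \sqrt{\left(- \frac{20}{-18} - -13\right) - 27} + 8 \cdot 11 = \sqrt{\left(\left(-20\right) \left(- \frac{1}{18}\right) + 13\right) - 27} + 88 = \sqrt{\left(\frac{10}{9} + 13\right) - 27} + 88 = \sqrt{\frac{127}{9} - 27} + 88 = \sqrt{- \frac{116}{9}} + 88 = \frac{2 i \sqrt{29}}{3} + 88 = 88 + \frac{2 i \sqrt{29}}{3}$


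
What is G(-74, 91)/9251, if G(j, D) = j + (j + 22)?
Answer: -126/9251 ≈ -0.013620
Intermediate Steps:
G(j, D) = 22 + 2*j (G(j, D) = j + (22 + j) = 22 + 2*j)
G(-74, 91)/9251 = (22 + 2*(-74))/9251 = (22 - 148)*(1/9251) = -126*1/9251 = -126/9251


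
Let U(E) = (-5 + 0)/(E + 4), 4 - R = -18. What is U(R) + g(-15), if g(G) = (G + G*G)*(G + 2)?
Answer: -70985/26 ≈ -2730.2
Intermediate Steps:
R = 22 (R = 4 - 1*(-18) = 4 + 18 = 22)
g(G) = (2 + G)*(G + G²) (g(G) = (G + G²)*(2 + G) = (2 + G)*(G + G²))
U(E) = -5/(4 + E)
U(R) + g(-15) = -5/(4 + 22) - 15*(2 + (-15)² + 3*(-15)) = -5/26 - 15*(2 + 225 - 45) = -5*1/26 - 15*182 = -5/26 - 2730 = -70985/26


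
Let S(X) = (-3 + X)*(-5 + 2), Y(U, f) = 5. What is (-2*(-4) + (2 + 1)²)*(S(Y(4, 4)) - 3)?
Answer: -153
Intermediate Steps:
S(X) = 9 - 3*X (S(X) = (-3 + X)*(-3) = 9 - 3*X)
(-2*(-4) + (2 + 1)²)*(S(Y(4, 4)) - 3) = (-2*(-4) + (2 + 1)²)*((9 - 3*5) - 3) = (8 + 3²)*((9 - 15) - 3) = (8 + 9)*(-6 - 3) = 17*(-9) = -153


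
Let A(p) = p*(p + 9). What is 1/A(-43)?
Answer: 1/1462 ≈ 0.00068399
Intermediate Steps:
A(p) = p*(9 + p)
1/A(-43) = 1/(-43*(9 - 43)) = 1/(-43*(-34)) = 1/1462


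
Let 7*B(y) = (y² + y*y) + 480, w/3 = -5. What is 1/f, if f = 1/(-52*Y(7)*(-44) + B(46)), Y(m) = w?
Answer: -235528/7 ≈ -33647.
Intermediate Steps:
w = -15 (w = 3*(-5) = -15)
Y(m) = -15
B(y) = 480/7 + 2*y²/7 (B(y) = ((y² + y*y) + 480)/7 = ((y² + y²) + 480)/7 = (2*y² + 480)/7 = (480 + 2*y²)/7 = 480/7 + 2*y²/7)
f = -7/235528 (f = 1/(-52*(-15)*(-44) + (480/7 + (2/7)*46²)) = 1/(780*(-44) + (480/7 + (2/7)*2116)) = 1/(-34320 + (480/7 + 4232/7)) = 1/(-34320 + 4712/7) = 1/(-235528/7) = -7/235528 ≈ -2.9720e-5)
1/f = 1/(-7/235528) = -235528/7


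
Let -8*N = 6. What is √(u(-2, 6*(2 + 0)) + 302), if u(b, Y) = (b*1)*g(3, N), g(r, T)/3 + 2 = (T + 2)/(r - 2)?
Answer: √1226/2 ≈ 17.507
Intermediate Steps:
N = -¾ (N = -⅛*6 = -¾ ≈ -0.75000)
g(r, T) = -6 + 3*(2 + T)/(-2 + r) (g(r, T) = -6 + 3*((T + 2)/(r - 2)) = -6 + 3*((2 + T)/(-2 + r)) = -6 + 3*(2 + T)/(-2 + r))
u(b, Y) = -9*b/4 (u(b, Y) = (b*1)*(3*(6 - ¾ - 2*3)/(-2 + 3)) = b*(3*(6 - ¾ - 6)/1) = b*(3*1*(-¾)) = b*(-9/4) = -9*b/4)
√(u(-2, 6*(2 + 0)) + 302) = √(-9/4*(-2) + 302) = √(9/2 + 302) = √(613/2) = √1226/2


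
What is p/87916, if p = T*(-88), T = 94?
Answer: -2068/21979 ≈ -0.094090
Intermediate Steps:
p = -8272 (p = 94*(-88) = -8272)
p/87916 = -8272/87916 = -8272*1/87916 = -2068/21979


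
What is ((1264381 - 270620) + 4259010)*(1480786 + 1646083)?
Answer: 16424726803999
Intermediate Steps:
((1264381 - 270620) + 4259010)*(1480786 + 1646083) = (993761 + 4259010)*3126869 = 5252771*3126869 = 16424726803999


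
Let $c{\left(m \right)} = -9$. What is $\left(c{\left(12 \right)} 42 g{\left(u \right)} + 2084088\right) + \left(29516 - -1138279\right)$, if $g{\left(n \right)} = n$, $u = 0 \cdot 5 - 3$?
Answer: $3253017$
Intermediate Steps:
$u = -3$ ($u = 0 - 3 = -3$)
$\left(c{\left(12 \right)} 42 g{\left(u \right)} + 2084088\right) + \left(29516 - -1138279\right) = \left(\left(-9\right) 42 \left(-3\right) + 2084088\right) + \left(29516 - -1138279\right) = \left(\left(-378\right) \left(-3\right) + 2084088\right) + \left(29516 + 1138279\right) = \left(1134 + 2084088\right) + 1167795 = 2085222 + 1167795 = 3253017$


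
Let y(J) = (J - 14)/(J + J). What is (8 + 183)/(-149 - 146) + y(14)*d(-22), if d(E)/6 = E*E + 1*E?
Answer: -191/295 ≈ -0.64746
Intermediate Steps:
d(E) = 6*E + 6*E**2 (d(E) = 6*(E*E + 1*E) = 6*(E**2 + E) = 6*(E + E**2) = 6*E + 6*E**2)
y(J) = (-14 + J)/(2*J) (y(J) = (-14 + J)/((2*J)) = (-14 + J)*(1/(2*J)) = (-14 + J)/(2*J))
(8 + 183)/(-149 - 146) + y(14)*d(-22) = (8 + 183)/(-149 - 146) + ((1/2)*(-14 + 14)/14)*(6*(-22)*(1 - 22)) = 191/(-295) + ((1/2)*(1/14)*0)*(6*(-22)*(-21)) = 191*(-1/295) + 0*2772 = -191/295 + 0 = -191/295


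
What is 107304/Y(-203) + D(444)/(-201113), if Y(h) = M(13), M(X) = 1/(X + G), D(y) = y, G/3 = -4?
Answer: 21580228908/201113 ≈ 1.0730e+5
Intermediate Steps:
G = -12 (G = 3*(-4) = -12)
M(X) = 1/(-12 + X) (M(X) = 1/(X - 12) = 1/(-12 + X))
Y(h) = 1 (Y(h) = 1/(-12 + 13) = 1/1 = 1)
107304/Y(-203) + D(444)/(-201113) = 107304/1 + 444/(-201113) = 107304*1 + 444*(-1/201113) = 107304 - 444/201113 = 21580228908/201113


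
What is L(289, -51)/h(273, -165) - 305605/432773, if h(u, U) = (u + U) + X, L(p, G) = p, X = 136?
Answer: 50503777/105596612 ≈ 0.47827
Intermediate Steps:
h(u, U) = 136 + U + u (h(u, U) = (u + U) + 136 = (U + u) + 136 = 136 + U + u)
L(289, -51)/h(273, -165) - 305605/432773 = 289/(136 - 165 + 273) - 305605/432773 = 289/244 - 305605*1/432773 = 289*(1/244) - 305605/432773 = 289/244 - 305605/432773 = 50503777/105596612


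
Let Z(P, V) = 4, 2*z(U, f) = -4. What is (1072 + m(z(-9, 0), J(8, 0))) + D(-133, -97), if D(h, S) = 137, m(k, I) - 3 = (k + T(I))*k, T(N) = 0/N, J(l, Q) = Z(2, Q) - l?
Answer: 1216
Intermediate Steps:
z(U, f) = -2 (z(U, f) = (½)*(-4) = -2)
J(l, Q) = 4 - l
T(N) = 0
m(k, I) = 3 + k² (m(k, I) = 3 + (k + 0)*k = 3 + k*k = 3 + k²)
(1072 + m(z(-9, 0), J(8, 0))) + D(-133, -97) = (1072 + (3 + (-2)²)) + 137 = (1072 + (3 + 4)) + 137 = (1072 + 7) + 137 = 1079 + 137 = 1216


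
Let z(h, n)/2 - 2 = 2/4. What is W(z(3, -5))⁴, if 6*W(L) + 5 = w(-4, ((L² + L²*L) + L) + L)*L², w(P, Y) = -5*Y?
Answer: 160160060010000625/1296 ≈ 1.2358e+14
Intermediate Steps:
z(h, n) = 5 (z(h, n) = 4 + 2*(2/4) = 4 + 2*(2*(¼)) = 4 + 2*(½) = 4 + 1 = 5)
W(L) = -⅚ + L²*(-10*L - 5*L² - 5*L³)/6 (W(L) = -⅚ + ((-5*(((L² + L²*L) + L) + L))*L²)/6 = -⅚ + ((-5*(((L² + L³) + L) + L))*L²)/6 = -⅚ + ((-5*((L + L² + L³) + L))*L²)/6 = -⅚ + ((-5*(L² + L³ + 2*L))*L²)/6 = -⅚ + ((-10*L - 5*L² - 5*L³)*L²)/6 = -⅚ + (L²*(-10*L - 5*L² - 5*L³))/6 = -⅚ + L²*(-10*L - 5*L² - 5*L³)/6)
W(z(3, -5))⁴ = (-⅚ + (⅚)*5³*(-2 - 1*5 - 1*5²))⁴ = (-⅚ + (⅚)*125*(-2 - 5 - 1*25))⁴ = (-⅚ + (⅚)*125*(-2 - 5 - 25))⁴ = (-⅚ + (⅚)*125*(-32))⁴ = (-⅚ - 10000/3)⁴ = (-20005/6)⁴ = 160160060010000625/1296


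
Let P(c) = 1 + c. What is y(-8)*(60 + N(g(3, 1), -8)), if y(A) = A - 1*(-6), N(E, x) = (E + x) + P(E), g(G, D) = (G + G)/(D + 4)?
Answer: -554/5 ≈ -110.80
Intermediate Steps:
g(G, D) = 2*G/(4 + D) (g(G, D) = (2*G)/(4 + D) = 2*G/(4 + D))
N(E, x) = 1 + x + 2*E (N(E, x) = (E + x) + (1 + E) = 1 + x + 2*E)
y(A) = 6 + A (y(A) = A + 6 = 6 + A)
y(-8)*(60 + N(g(3, 1), -8)) = (6 - 8)*(60 + (1 - 8 + 2*(2*3/(4 + 1)))) = -2*(60 + (1 - 8 + 2*(2*3/5))) = -2*(60 + (1 - 8 + 2*(2*3*(⅕)))) = -2*(60 + (1 - 8 + 2*(6/5))) = -2*(60 + (1 - 8 + 12/5)) = -2*(60 - 23/5) = -2*277/5 = -554/5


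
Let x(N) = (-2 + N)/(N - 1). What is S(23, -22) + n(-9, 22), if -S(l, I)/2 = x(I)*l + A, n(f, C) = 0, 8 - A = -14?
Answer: -92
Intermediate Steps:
A = 22 (A = 8 - 1*(-14) = 8 + 14 = 22)
x(N) = (-2 + N)/(-1 + N)
S(l, I) = -44 - 2*l*(-2 + I)/(-1 + I) (S(l, I) = -2*(((-2 + I)/(-1 + I))*l + 22) = -2*(l*(-2 + I)/(-1 + I) + 22) = -2*(22 + l*(-2 + I)/(-1 + I)) = -44 - 2*l*(-2 + I)/(-1 + I))
S(23, -22) + n(-9, 22) = 2*(22 - 22*(-22) - 1*23*(-2 - 22))/(-1 - 22) + 0 = 2*(22 + 484 - 1*23*(-24))/(-23) + 0 = 2*(-1/23)*(22 + 484 + 552) + 0 = 2*(-1/23)*1058 + 0 = -92 + 0 = -92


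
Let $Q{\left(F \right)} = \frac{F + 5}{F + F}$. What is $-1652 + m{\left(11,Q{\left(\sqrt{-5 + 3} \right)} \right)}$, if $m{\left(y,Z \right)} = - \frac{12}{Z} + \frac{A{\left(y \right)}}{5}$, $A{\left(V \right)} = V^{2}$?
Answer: $\frac{3 \left(- 2753 \sqrt{2} + 13565 i\right)}{5 \left(\sqrt{2} - 5 i\right)} \approx -1629.6 - 6.2854 i$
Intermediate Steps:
$Q{\left(F \right)} = \frac{5 + F}{2 F}$
$m{\left(y,Z \right)} = - \frac{12}{Z} + \frac{y^{2}}{5}$
$-1652 + m{\left(11,Q{\left(\sqrt{-5 + 3} \right)} \right)} = -1652 + \left(- \frac{12}{\frac{1}{2} \frac{1}{\sqrt{-5 + 3}} \left(5 + \sqrt{-5 + 3}\right)} + \frac{11^{2}}{5}\right) = -1652 + \left(- \frac{12}{\frac{1}{2} \frac{1}{\sqrt{-2}} \left(5 + \sqrt{-2}\right)} + \frac{1}{5} \cdot 121\right) = -1652 + \left(- \frac{12}{\frac{1}{2} \frac{1}{i \sqrt{2}} \left(5 + i \sqrt{2}\right)} + \frac{121}{5}\right) = -1652 + \left(- \frac{12}{\frac{1}{2} \left(- \frac{i \sqrt{2}}{2}\right) \left(5 + i \sqrt{2}\right)} + \frac{121}{5}\right) = -1652 + \left(- \frac{12}{\left(- \frac{1}{4}\right) i \sqrt{2} \left(5 + i \sqrt{2}\right)} + \frac{121}{5}\right) = -1652 + \left(- 12 \frac{2 i \sqrt{2}}{5 + i \sqrt{2}} + \frac{121}{5}\right) = -1652 + \left(- \frac{24 i \sqrt{2}}{5 + i \sqrt{2}} + \frac{121}{5}\right) = -1652 + \left(\frac{121}{5} - \frac{24 i \sqrt{2}}{5 + i \sqrt{2}}\right) = - \frac{8139}{5} - \frac{24 i \sqrt{2}}{5 + i \sqrt{2}}$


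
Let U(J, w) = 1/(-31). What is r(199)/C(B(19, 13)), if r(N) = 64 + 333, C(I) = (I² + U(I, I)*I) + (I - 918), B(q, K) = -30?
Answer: -12307/1458 ≈ -8.4410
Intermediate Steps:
U(J, w) = -1/31
C(I) = -918 + I² + 30*I/31 (C(I) = (I² - I/31) + (I - 918) = (I² - I/31) + (-918 + I) = -918 + I² + 30*I/31)
r(N) = 397
r(199)/C(B(19, 13)) = 397/(-918 + (-30)² + (30/31)*(-30)) = 397/(-918 + 900 - 900/31) = 397/(-1458/31) = 397*(-31/1458) = -12307/1458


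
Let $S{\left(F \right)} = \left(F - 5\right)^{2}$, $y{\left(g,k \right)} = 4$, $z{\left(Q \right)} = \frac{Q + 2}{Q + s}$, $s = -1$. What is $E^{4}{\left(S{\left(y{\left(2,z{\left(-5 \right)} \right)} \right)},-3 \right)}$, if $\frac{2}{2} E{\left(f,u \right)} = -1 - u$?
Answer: $16$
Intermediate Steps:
$z{\left(Q \right)} = \frac{2 + Q}{-1 + Q}$ ($z{\left(Q \right)} = \frac{Q + 2}{Q - 1} = \frac{2 + Q}{-1 + Q}$)
$S{\left(F \right)} = \left(-5 + F\right)^{2}$
$E{\left(f,u \right)} = -1 - u$
$E^{4}{\left(S{\left(y{\left(2,z{\left(-5 \right)} \right)} \right)},-3 \right)} = \left(-1 - -3\right)^{4} = \left(-1 + 3\right)^{4} = 2^{4} = 16$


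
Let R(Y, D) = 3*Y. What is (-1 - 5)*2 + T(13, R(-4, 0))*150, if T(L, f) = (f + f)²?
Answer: 86388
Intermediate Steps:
T(L, f) = 4*f² (T(L, f) = (2*f)² = 4*f²)
(-1 - 5)*2 + T(13, R(-4, 0))*150 = (-1 - 5)*2 + (4*(3*(-4))²)*150 = -6*2 + (4*(-12)²)*150 = -12 + (4*144)*150 = -12 + 576*150 = -12 + 86400 = 86388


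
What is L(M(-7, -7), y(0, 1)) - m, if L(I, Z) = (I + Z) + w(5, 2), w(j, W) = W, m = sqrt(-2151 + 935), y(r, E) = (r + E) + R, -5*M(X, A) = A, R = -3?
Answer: 7/5 - 8*I*sqrt(19) ≈ 1.4 - 34.871*I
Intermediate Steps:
M(X, A) = -A/5
y(r, E) = -3 + E + r (y(r, E) = (r + E) - 3 = (E + r) - 3 = -3 + E + r)
m = 8*I*sqrt(19) (m = sqrt(-1216) = 8*I*sqrt(19) ≈ 34.871*I)
L(I, Z) = 2 + I + Z (L(I, Z) = (I + Z) + 2 = 2 + I + Z)
L(M(-7, -7), y(0, 1)) - m = (2 - 1/5*(-7) + (-3 + 1 + 0)) - 8*I*sqrt(19) = (2 + 7/5 - 2) - 8*I*sqrt(19) = 7/5 - 8*I*sqrt(19)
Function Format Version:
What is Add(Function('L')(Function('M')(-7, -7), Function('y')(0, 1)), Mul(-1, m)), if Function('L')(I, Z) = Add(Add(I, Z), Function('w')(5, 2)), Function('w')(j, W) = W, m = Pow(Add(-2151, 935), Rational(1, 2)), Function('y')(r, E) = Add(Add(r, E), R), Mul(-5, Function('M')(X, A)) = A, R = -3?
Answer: Add(Rational(7, 5), Mul(-8, I, Pow(19, Rational(1, 2)))) ≈ Add(1.4000, Mul(-34.871, I))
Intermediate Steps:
Function('M')(X, A) = Mul(Rational(-1, 5), A)
Function('y')(r, E) = Add(-3, E, r) (Function('y')(r, E) = Add(Add(r, E), -3) = Add(Add(E, r), -3) = Add(-3, E, r))
m = Mul(8, I, Pow(19, Rational(1, 2))) (m = Pow(-1216, Rational(1, 2)) = Mul(8, I, Pow(19, Rational(1, 2))) ≈ Mul(34.871, I))
Function('L')(I, Z) = Add(2, I, Z) (Function('L')(I, Z) = Add(Add(I, Z), 2) = Add(2, I, Z))
Add(Function('L')(Function('M')(-7, -7), Function('y')(0, 1)), Mul(-1, m)) = Add(Add(2, Mul(Rational(-1, 5), -7), Add(-3, 1, 0)), Mul(-1, Mul(8, I, Pow(19, Rational(1, 2))))) = Add(Add(2, Rational(7, 5), -2), Mul(-8, I, Pow(19, Rational(1, 2)))) = Add(Rational(7, 5), Mul(-8, I, Pow(19, Rational(1, 2))))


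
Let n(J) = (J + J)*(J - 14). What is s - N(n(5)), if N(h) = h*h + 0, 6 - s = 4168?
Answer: -12262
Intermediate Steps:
s = -4162 (s = 6 - 1*4168 = 6 - 4168 = -4162)
n(J) = 2*J*(-14 + J) (n(J) = (2*J)*(-14 + J) = 2*J*(-14 + J))
N(h) = h² (N(h) = h² + 0 = h²)
s - N(n(5)) = -4162 - (2*5*(-14 + 5))² = -4162 - (2*5*(-9))² = -4162 - 1*(-90)² = -4162 - 1*8100 = -4162 - 8100 = -12262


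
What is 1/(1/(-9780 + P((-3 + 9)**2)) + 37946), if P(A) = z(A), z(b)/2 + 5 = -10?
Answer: 9810/372250259 ≈ 2.6353e-5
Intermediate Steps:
z(b) = -30 (z(b) = -10 + 2*(-10) = -10 - 20 = -30)
P(A) = -30
1/(1/(-9780 + P((-3 + 9)**2)) + 37946) = 1/(1/(-9780 - 30) + 37946) = 1/(1/(-9810) + 37946) = 1/(-1/9810 + 37946) = 1/(372250259/9810) = 9810/372250259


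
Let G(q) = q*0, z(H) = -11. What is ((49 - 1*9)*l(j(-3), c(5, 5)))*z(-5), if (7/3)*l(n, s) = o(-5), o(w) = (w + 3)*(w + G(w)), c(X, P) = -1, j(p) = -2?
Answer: -13200/7 ≈ -1885.7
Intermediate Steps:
G(q) = 0
o(w) = w*(3 + w) (o(w) = (w + 3)*(w + 0) = (3 + w)*w = w*(3 + w))
l(n, s) = 30/7 (l(n, s) = 3*(-5*(3 - 5))/7 = 3*(-5*(-2))/7 = (3/7)*10 = 30/7)
((49 - 1*9)*l(j(-3), c(5, 5)))*z(-5) = ((49 - 1*9)*(30/7))*(-11) = ((49 - 9)*(30/7))*(-11) = (40*(30/7))*(-11) = (1200/7)*(-11) = -13200/7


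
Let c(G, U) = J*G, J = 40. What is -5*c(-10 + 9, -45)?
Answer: 200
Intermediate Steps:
c(G, U) = 40*G
-5*c(-10 + 9, -45) = -200*(-10 + 9) = -200*(-1) = -5*(-40) = 200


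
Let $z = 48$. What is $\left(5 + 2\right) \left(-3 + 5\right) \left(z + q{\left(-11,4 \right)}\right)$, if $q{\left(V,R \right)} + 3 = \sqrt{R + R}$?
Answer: $630 + 28 \sqrt{2} \approx 669.6$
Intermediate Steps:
$q{\left(V,R \right)} = -3 + \sqrt{2} \sqrt{R}$ ($q{\left(V,R \right)} = -3 + \sqrt{R + R} = -3 + \sqrt{2 R} = -3 + \sqrt{2} \sqrt{R}$)
$\left(5 + 2\right) \left(-3 + 5\right) \left(z + q{\left(-11,4 \right)}\right) = \left(5 + 2\right) \left(-3 + 5\right) \left(48 - \left(3 - \sqrt{2} \sqrt{4}\right)\right) = 7 \cdot 2 \left(48 - \left(3 - \sqrt{2} \cdot 2\right)\right) = 14 \left(48 - \left(3 - 2 \sqrt{2}\right)\right) = 14 \left(45 + 2 \sqrt{2}\right) = 630 + 28 \sqrt{2}$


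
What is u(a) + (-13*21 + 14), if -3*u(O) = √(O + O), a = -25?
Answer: -259 - 5*I*√2/3 ≈ -259.0 - 2.357*I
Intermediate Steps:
u(O) = -√2*√O/3 (u(O) = -√(O + O)/3 = -√2*√O/3)
u(a) + (-13*21 + 14) = -√2*√(-25)/3 + (-13*21 + 14) = -√2*5*I/3 + (-273 + 14) = -5*I*√2/3 - 259 = -259 - 5*I*√2/3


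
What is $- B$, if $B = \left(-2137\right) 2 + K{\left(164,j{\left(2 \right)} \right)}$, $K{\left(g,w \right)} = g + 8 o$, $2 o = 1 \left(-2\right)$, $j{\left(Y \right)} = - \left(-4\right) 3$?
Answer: $4118$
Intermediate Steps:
$j{\left(Y \right)} = 12$ ($j{\left(Y \right)} = \left(-1\right) \left(-12\right) = 12$)
$o = -1$ ($o = \frac{1 \left(-2\right)}{2} = \frac{1}{2} \left(-2\right) = -1$)
$K{\left(g,w \right)} = -8 + g$ ($K{\left(g,w \right)} = g + 8 \left(-1\right) = g - 8 = -8 + g$)
$B = -4118$ ($B = \left(-2137\right) 2 + \left(-8 + 164\right) = -4274 + 156 = -4118$)
$- B = \left(-1\right) \left(-4118\right) = 4118$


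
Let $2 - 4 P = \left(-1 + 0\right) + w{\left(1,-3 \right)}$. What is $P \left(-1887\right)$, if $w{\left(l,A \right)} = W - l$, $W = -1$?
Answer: $- \frac{9435}{4} \approx -2358.8$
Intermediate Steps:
$w{\left(l,A \right)} = -1 - l$
$P = \frac{5}{4}$ ($P = \frac{1}{2} - \frac{\left(-1 + 0\right) - 2}{4} = \frac{1}{2} - \frac{-1 - 2}{4} = \frac{1}{2} - - \frac{3}{4} = \frac{1}{2} + \frac{3}{4} = \frac{5}{4} \approx 1.25$)
$P \left(-1887\right) = \frac{5}{4} \left(-1887\right) = - \frac{9435}{4}$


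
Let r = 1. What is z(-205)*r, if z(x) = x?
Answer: -205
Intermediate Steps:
z(-205)*r = -205*1 = -205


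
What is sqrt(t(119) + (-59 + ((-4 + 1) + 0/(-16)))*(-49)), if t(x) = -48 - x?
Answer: 3*sqrt(319) ≈ 53.582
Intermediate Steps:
sqrt(t(119) + (-59 + ((-4 + 1) + 0/(-16)))*(-49)) = sqrt((-48 - 1*119) + (-59 + ((-4 + 1) + 0/(-16)))*(-49)) = sqrt((-48 - 119) + (-59 + (-3 + 0*(-1/16)))*(-49)) = sqrt(-167 + (-59 + (-3 + 0))*(-49)) = sqrt(-167 + (-59 - 3)*(-49)) = sqrt(-167 - 62*(-49)) = sqrt(-167 + 3038) = sqrt(2871) = 3*sqrt(319)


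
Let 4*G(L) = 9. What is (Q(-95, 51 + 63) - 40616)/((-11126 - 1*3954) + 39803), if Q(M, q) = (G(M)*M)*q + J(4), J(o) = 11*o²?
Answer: -43205/16482 ≈ -2.6213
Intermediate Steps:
G(L) = 9/4 (G(L) = (¼)*9 = 9/4)
Q(M, q) = 176 + 9*M*q/4 (Q(M, q) = (9*M/4)*q + 11*4² = 9*M*q/4 + 11*16 = 9*M*q/4 + 176 = 176 + 9*M*q/4)
(Q(-95, 51 + 63) - 40616)/((-11126 - 1*3954) + 39803) = ((176 + (9/4)*(-95)*(51 + 63)) - 40616)/((-11126 - 1*3954) + 39803) = ((176 + (9/4)*(-95)*114) - 40616)/((-11126 - 3954) + 39803) = ((176 - 48735/2) - 40616)/(-15080 + 39803) = (-48383/2 - 40616)/24723 = -129615/2*1/24723 = -43205/16482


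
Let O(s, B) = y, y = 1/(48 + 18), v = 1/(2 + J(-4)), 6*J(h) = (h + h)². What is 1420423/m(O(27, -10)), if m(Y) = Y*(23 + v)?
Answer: 3562420884/877 ≈ 4.0621e+6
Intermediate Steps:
J(h) = 2*h²/3 (J(h) = (h + h)²/6 = (2*h)²/6 = (4*h²)/6 = 2*h²/3)
v = 3/38 (v = 1/(2 + (⅔)*(-4)²) = 1/(2 + (⅔)*16) = 1/(2 + 32/3) = 1/(38/3) = 3/38 ≈ 0.078947)
y = 1/66 ≈ 0.015152
O(s, B) = 1/66
m(Y) = 877*Y/38 (m(Y) = Y*(23 + 3/38) = Y*(877/38) = 877*Y/38)
1420423/m(O(27, -10)) = 1420423/(((877/38)*(1/66))) = 1420423/(877/2508) = 1420423*(2508/877) = 3562420884/877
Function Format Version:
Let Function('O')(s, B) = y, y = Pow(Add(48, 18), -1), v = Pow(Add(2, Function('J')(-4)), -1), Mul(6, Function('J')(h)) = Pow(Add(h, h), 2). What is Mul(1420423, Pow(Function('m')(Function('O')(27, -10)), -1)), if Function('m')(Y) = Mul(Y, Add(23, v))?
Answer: Rational(3562420884, 877) ≈ 4.0621e+6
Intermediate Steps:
Function('J')(h) = Mul(Rational(2, 3), Pow(h, 2)) (Function('J')(h) = Mul(Rational(1, 6), Pow(Add(h, h), 2)) = Mul(Rational(1, 6), Pow(Mul(2, h), 2)) = Mul(Rational(1, 6), Mul(4, Pow(h, 2))) = Mul(Rational(2, 3), Pow(h, 2)))
v = Rational(3, 38) (v = Pow(Add(2, Mul(Rational(2, 3), Pow(-4, 2))), -1) = Pow(Add(2, Mul(Rational(2, 3), 16)), -1) = Pow(Add(2, Rational(32, 3)), -1) = Pow(Rational(38, 3), -1) = Rational(3, 38) ≈ 0.078947)
y = Rational(1, 66) (y = Pow(66, -1) = Rational(1, 66) ≈ 0.015152)
Function('O')(s, B) = Rational(1, 66)
Function('m')(Y) = Mul(Rational(877, 38), Y) (Function('m')(Y) = Mul(Y, Add(23, Rational(3, 38))) = Mul(Y, Rational(877, 38)) = Mul(Rational(877, 38), Y))
Mul(1420423, Pow(Function('m')(Function('O')(27, -10)), -1)) = Mul(1420423, Pow(Mul(Rational(877, 38), Rational(1, 66)), -1)) = Mul(1420423, Pow(Rational(877, 2508), -1)) = Mul(1420423, Rational(2508, 877)) = Rational(3562420884, 877)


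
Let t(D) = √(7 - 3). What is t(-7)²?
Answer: 4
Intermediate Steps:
t(D) = 2 (t(D) = √4 = 2)
t(-7)² = 2² = 4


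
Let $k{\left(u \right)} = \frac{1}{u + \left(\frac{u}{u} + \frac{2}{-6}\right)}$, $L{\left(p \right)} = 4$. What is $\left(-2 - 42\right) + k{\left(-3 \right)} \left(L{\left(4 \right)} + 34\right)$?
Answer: $- \frac{422}{7} \approx -60.286$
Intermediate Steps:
$k{\left(u \right)} = \frac{1}{\frac{2}{3} + u}$ ($k{\left(u \right)} = \frac{1}{u + \left(1 + 2 \left(- \frac{1}{6}\right)\right)} = \frac{1}{u + \left(1 - \frac{1}{3}\right)} = \frac{1}{u + \frac{2}{3}} = \frac{1}{\frac{2}{3} + u}$)
$\left(-2 - 42\right) + k{\left(-3 \right)} \left(L{\left(4 \right)} + 34\right) = \left(-2 - 42\right) + \frac{3}{2 + 3 \left(-3\right)} \left(4 + 34\right) = -44 + \frac{3}{2 - 9} \cdot 38 = -44 + \frac{3}{-7} \cdot 38 = -44 + 3 \left(- \frac{1}{7}\right) 38 = -44 - \frac{114}{7} = - \frac{422}{7}$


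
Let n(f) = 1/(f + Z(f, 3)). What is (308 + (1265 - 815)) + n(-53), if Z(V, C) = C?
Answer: 37899/50 ≈ 757.98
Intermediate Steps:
n(f) = 1/(3 + f) (n(f) = 1/(f + 3) = 1/(3 + f))
(308 + (1265 - 815)) + n(-53) = (308 + (1265 - 815)) + 1/(3 - 53) = (308 + 450) + 1/(-50) = 758 - 1/50 = 37899/50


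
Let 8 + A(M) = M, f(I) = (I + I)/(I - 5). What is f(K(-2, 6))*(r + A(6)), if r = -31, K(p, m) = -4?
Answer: -88/3 ≈ -29.333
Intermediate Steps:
f(I) = 2*I/(-5 + I) (f(I) = (2*I)/(-5 + I) = 2*I/(-5 + I))
A(M) = -8 + M
f(K(-2, 6))*(r + A(6)) = (2*(-4)/(-5 - 4))*(-31 + (-8 + 6)) = (2*(-4)/(-9))*(-31 - 2) = (2*(-4)*(-⅑))*(-33) = (8/9)*(-33) = -88/3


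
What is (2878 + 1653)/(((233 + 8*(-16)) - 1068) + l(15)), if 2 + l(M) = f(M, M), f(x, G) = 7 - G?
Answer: -4531/973 ≈ -4.6567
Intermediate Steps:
l(M) = 5 - M (l(M) = -2 + (7 - M) = 5 - M)
(2878 + 1653)/(((233 + 8*(-16)) - 1068) + l(15)) = (2878 + 1653)/(((233 + 8*(-16)) - 1068) + (5 - 1*15)) = 4531/(((233 - 128) - 1068) + (5 - 15)) = 4531/((105 - 1068) - 10) = 4531/(-963 - 10) = 4531/(-973) = 4531*(-1/973) = -4531/973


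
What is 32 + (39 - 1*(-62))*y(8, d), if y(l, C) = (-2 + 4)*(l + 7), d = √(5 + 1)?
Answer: 3062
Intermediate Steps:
d = √6 ≈ 2.4495
y(l, C) = 14 + 2*l (y(l, C) = 2*(7 + l) = 14 + 2*l)
32 + (39 - 1*(-62))*y(8, d) = 32 + (39 - 1*(-62))*(14 + 2*8) = 32 + (39 + 62)*(14 + 16) = 32 + 101*30 = 32 + 3030 = 3062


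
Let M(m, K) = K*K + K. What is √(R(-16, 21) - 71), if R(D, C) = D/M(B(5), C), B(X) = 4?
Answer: I*√3790479/231 ≈ 8.4282*I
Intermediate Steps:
M(m, K) = K + K² (M(m, K) = K² + K = K + K²)
R(D, C) = D/(C*(1 + C)) (R(D, C) = D/((C*(1 + C))) = D*(1/(C*(1 + C))) = D/(C*(1 + C)))
√(R(-16, 21) - 71) = √(-16/(21*(1 + 21)) - 71) = √(-16*1/21/22 - 71) = √(-16*1/21*1/22 - 71) = √(-8/231 - 71) = √(-16409/231) = I*√3790479/231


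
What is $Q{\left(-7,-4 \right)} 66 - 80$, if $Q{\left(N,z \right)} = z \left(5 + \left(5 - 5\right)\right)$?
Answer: $-1400$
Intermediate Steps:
$Q{\left(N,z \right)} = 5 z$ ($Q{\left(N,z \right)} = z \left(5 + 0\right) = z 5 = 5 z$)
$Q{\left(-7,-4 \right)} 66 - 80 = 5 \left(-4\right) 66 - 80 = \left(-20\right) 66 - 80 = -1320 - 80 = -1400$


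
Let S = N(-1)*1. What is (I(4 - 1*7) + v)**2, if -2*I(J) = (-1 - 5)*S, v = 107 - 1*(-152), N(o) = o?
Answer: 65536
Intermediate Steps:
v = 259 (v = 107 + 152 = 259)
S = -1 (S = -1*1 = -1)
I(J) = -3 (I(J) = -(-1 - 5)*(-1)/2 = -(-3)*(-1) = -1/2*6 = -3)
(I(4 - 1*7) + v)**2 = (-3 + 259)**2 = 256**2 = 65536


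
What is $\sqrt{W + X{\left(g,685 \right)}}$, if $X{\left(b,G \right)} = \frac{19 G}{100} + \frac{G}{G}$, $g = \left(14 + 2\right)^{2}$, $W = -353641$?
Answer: $\frac{i \sqrt{35350985}}{10} \approx 594.57 i$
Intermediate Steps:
$g = 256$ ($g = 16^{2} = 256$)
$X{\left(b,G \right)} = 1 + \frac{19 G}{100}$ ($X{\left(b,G \right)} = 19 G \frac{1}{100} + 1 = \frac{19 G}{100} + 1 = 1 + \frac{19 G}{100}$)
$\sqrt{W + X{\left(g,685 \right)}} = \sqrt{-353641 + \left(1 + \frac{19}{100} \cdot 685\right)} = \sqrt{-353641 + \left(1 + \frac{2603}{20}\right)} = \sqrt{-353641 + \frac{2623}{20}} = \sqrt{- \frac{7070197}{20}} = \frac{i \sqrt{35350985}}{10}$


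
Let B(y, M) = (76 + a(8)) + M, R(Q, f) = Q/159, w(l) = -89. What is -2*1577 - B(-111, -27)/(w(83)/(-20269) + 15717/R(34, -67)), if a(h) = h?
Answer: -159757377184604/50652294833 ≈ -3154.0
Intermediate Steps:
R(Q, f) = Q/159 (R(Q, f) = Q*(1/159) = Q/159)
B(y, M) = 84 + M (B(y, M) = (76 + 8) + M = 84 + M)
-2*1577 - B(-111, -27)/(w(83)/(-20269) + 15717/R(34, -67)) = -2*1577 - (84 - 27)/(-89/(-20269) + 15717/(((1/159)*34))) = -3154 - 57/(-89*(-1/20269) + 15717/(34/159)) = -3154 - 57/(89/20269 + 15717*(159/34)) = -3154 - 57/(89/20269 + 2499003/34) = -3154 - 57/50652294833/689146 = -3154 - 57*689146/50652294833 = -3154 - 1*39281322/50652294833 = -3154 - 39281322/50652294833 = -159757377184604/50652294833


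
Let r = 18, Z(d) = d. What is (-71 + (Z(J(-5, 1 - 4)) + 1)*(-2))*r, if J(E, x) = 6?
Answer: -1530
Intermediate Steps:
(-71 + (Z(J(-5, 1 - 4)) + 1)*(-2))*r = (-71 + (6 + 1)*(-2))*18 = (-71 + 7*(-2))*18 = (-71 - 14)*18 = -85*18 = -1530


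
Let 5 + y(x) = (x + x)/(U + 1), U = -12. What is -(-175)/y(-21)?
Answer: -1925/13 ≈ -148.08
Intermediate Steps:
y(x) = -5 - 2*x/11 (y(x) = -5 + (x + x)/(-12 + 1) = -5 + (2*x)/(-11) = -5 + (2*x)*(-1/11) = -5 - 2*x/11)
-(-175)/y(-21) = -(-175)/(-5 - 2/11*(-21)) = -(-175)/(-5 + 42/11) = -(-175)/(-13/11) = -(-175)*(-11)/13 = -1*1925/13 = -1925/13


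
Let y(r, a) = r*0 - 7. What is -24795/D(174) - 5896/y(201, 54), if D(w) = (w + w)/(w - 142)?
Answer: -10064/7 ≈ -1437.7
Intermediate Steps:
D(w) = 2*w/(-142 + w) (D(w) = (2*w)/(-142 + w) = 2*w/(-142 + w))
y(r, a) = -7 (y(r, a) = 0 - 7 = -7)
-24795/D(174) - 5896/y(201, 54) = -24795/(2*174/(-142 + 174)) - 5896/(-7) = -24795/(2*174/32) - 5896*(-⅐) = -24795/(2*174*(1/32)) + 5896/7 = -24795/87/8 + 5896/7 = -24795*8/87 + 5896/7 = -2280 + 5896/7 = -10064/7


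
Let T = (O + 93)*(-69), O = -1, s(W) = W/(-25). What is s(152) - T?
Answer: 158548/25 ≈ 6341.9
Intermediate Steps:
s(W) = -W/25 (s(W) = W*(-1/25) = -W/25)
T = -6348 (T = (-1 + 93)*(-69) = 92*(-69) = -6348)
s(152) - T = -1/25*152 - 1*(-6348) = -152/25 + 6348 = 158548/25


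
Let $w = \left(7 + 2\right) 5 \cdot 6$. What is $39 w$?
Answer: $10530$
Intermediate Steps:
$w = 270$ ($w = 9 \cdot 30 = 270$)
$39 w = 39 \cdot 270 = 10530$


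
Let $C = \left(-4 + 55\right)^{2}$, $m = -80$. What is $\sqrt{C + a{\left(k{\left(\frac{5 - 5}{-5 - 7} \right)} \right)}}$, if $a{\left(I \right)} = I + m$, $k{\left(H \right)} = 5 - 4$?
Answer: $\sqrt{2522} \approx 50.22$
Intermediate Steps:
$C = 2601$ ($C = 51^{2} = 2601$)
$k{\left(H \right)} = 1$
$a{\left(I \right)} = -80 + I$ ($a{\left(I \right)} = I - 80 = -80 + I$)
$\sqrt{C + a{\left(k{\left(\frac{5 - 5}{-5 - 7} \right)} \right)}} = \sqrt{2601 + \left(-80 + 1\right)} = \sqrt{2601 - 79} = \sqrt{2522}$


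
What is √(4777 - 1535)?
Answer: √3242 ≈ 56.939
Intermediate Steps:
√(4777 - 1535) = √3242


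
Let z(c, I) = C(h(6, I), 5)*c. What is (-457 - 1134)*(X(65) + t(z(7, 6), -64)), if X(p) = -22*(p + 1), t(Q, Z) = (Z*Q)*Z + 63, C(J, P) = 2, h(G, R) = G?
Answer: -89024405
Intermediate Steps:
z(c, I) = 2*c
t(Q, Z) = 63 + Q*Z² (t(Q, Z) = (Q*Z)*Z + 63 = Q*Z² + 63 = 63 + Q*Z²)
X(p) = -22 - 22*p (X(p) = -22*(1 + p) = -22 - 22*p)
(-457 - 1134)*(X(65) + t(z(7, 6), -64)) = (-457 - 1134)*((-22 - 22*65) + (63 + (2*7)*(-64)²)) = -1591*((-22 - 1430) + (63 + 14*4096)) = -1591*(-1452 + (63 + 57344)) = -1591*(-1452 + 57407) = -1591*55955 = -89024405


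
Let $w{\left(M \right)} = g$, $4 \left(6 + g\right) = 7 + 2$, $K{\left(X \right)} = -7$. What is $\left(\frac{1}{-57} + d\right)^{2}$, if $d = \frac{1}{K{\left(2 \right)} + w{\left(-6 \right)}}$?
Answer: $\frac{73441}{6007401} \approx 0.012225$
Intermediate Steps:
$g = - \frac{15}{4}$ ($g = -6 + \frac{7 + 2}{4} = -6 + \frac{1}{4} \cdot 9 = -6 + \frac{9}{4} = - \frac{15}{4} \approx -3.75$)
$w{\left(M \right)} = - \frac{15}{4}$
$d = - \frac{4}{43}$ ($d = \frac{1}{-7 - \frac{15}{4}} = \frac{1}{- \frac{43}{4}} = - \frac{4}{43} \approx -0.093023$)
$\left(\frac{1}{-57} + d\right)^{2} = \left(\frac{1}{-57} - \frac{4}{43}\right)^{2} = \left(- \frac{1}{57} - \frac{4}{43}\right)^{2} = \left(- \frac{271}{2451}\right)^{2} = \frac{73441}{6007401}$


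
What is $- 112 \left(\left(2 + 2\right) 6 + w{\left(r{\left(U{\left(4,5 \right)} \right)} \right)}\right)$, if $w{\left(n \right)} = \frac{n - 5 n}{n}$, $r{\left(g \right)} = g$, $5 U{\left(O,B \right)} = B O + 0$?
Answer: $-2240$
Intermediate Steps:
$U{\left(O,B \right)} = \frac{B O}{5}$ ($U{\left(O,B \right)} = \frac{B O + 0}{5} = \frac{B O}{5}$)
$w{\left(n \right)} = -4$ ($w{\left(n \right)} = \frac{\left(-4\right) n}{n} = -4$)
$- 112 \left(\left(2 + 2\right) 6 + w{\left(r{\left(U{\left(4,5 \right)} \right)} \right)}\right) = - 112 \left(\left(2 + 2\right) 6 - 4\right) = - 112 \left(4 \cdot 6 - 4\right) = - 112 \left(24 - 4\right) = \left(-112\right) 20 = -2240$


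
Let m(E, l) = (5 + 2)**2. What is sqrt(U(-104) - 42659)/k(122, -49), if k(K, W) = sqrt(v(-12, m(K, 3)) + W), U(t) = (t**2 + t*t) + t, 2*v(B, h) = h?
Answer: sqrt(42262)/7 ≈ 29.368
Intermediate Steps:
m(E, l) = 49 (m(E, l) = 7**2 = 49)
v(B, h) = h/2
U(t) = t + 2*t**2 (U(t) = (t**2 + t**2) + t = 2*t**2 + t = t + 2*t**2)
k(K, W) = sqrt(49/2 + W) (k(K, W) = sqrt((1/2)*49 + W) = sqrt(49/2 + W))
sqrt(U(-104) - 42659)/k(122, -49) = sqrt(-104*(1 + 2*(-104)) - 42659)/((sqrt(98 + 4*(-49))/2)) = sqrt(-104*(1 - 208) - 42659)/((sqrt(98 - 196)/2)) = sqrt(-104*(-207) - 42659)/((sqrt(-98)/2)) = sqrt(21528 - 42659)/(((7*I*sqrt(2))/2)) = sqrt(-21131)/((7*I*sqrt(2)/2)) = (I*sqrt(21131))*(-I*sqrt(2)/7) = sqrt(42262)/7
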